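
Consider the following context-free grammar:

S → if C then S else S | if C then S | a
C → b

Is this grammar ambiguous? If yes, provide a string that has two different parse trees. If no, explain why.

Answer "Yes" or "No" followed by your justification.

Yes - the string 'if b then if b then if b then a else a else a' has two distinct leftmost derivations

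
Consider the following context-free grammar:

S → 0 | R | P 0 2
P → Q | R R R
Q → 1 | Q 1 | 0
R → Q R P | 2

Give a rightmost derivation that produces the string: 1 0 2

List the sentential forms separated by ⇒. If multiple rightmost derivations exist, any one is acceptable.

S ⇒ P 0 2 ⇒ Q 0 2 ⇒ 1 0 2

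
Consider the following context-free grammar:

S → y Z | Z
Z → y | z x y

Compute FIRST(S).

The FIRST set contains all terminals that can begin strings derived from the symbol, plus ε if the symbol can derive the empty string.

We compute FIRST(S) using the standard algorithm.
FIRST(S) = {y, z}
FIRST(Z) = {y, z}
Therefore, FIRST(S) = {y, z}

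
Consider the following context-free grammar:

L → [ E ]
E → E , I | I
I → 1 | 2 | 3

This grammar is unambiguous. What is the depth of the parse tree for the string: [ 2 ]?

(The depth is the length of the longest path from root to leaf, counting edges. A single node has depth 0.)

3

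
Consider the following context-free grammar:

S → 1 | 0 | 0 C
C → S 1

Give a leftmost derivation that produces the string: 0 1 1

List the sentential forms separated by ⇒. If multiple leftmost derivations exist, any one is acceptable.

S ⇒ 0 C ⇒ 0 S 1 ⇒ 0 1 1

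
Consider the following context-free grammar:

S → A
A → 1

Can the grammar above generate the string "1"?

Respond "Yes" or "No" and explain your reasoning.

Yes - a valid derivation exists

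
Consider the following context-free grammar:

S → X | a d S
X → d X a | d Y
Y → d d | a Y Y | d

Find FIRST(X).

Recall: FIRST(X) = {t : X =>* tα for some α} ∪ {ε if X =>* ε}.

We compute FIRST(X) using the standard algorithm.
FIRST(S) = {a, d}
FIRST(X) = {d}
FIRST(Y) = {a, d}
Therefore, FIRST(X) = {d}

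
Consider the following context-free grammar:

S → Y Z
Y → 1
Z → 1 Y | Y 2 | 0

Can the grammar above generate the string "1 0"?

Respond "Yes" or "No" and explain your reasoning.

Yes - a valid derivation exists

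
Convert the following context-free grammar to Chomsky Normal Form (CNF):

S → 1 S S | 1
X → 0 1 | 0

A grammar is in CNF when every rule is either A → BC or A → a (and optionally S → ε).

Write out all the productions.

T1 → 1; S → 1; T0 → 0; X → 0; S → T1 X0; X0 → S S; X → T0 T1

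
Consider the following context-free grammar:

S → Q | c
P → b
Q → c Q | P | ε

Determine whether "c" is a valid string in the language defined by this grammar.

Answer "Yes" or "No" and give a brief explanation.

Yes - a valid derivation exists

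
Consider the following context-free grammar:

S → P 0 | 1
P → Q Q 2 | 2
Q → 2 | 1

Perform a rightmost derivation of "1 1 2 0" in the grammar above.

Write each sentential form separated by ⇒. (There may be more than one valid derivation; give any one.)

S ⇒ P 0 ⇒ Q Q 2 0 ⇒ Q 1 2 0 ⇒ 1 1 2 0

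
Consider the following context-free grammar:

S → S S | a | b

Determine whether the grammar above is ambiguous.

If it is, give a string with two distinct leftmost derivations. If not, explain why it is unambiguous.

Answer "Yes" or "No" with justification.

Yes - the string 'b a a a b' has two distinct leftmost derivations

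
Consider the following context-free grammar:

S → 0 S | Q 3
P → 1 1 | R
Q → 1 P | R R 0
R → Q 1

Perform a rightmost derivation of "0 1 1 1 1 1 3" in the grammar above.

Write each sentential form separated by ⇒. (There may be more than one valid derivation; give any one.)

S ⇒ 0 S ⇒ 0 Q 3 ⇒ 0 1 P 3 ⇒ 0 1 R 3 ⇒ 0 1 Q 1 3 ⇒ 0 1 1 P 1 3 ⇒ 0 1 1 1 1 1 3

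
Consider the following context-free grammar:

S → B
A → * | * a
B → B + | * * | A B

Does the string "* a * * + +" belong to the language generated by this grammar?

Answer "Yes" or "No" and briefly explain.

Yes - a valid derivation exists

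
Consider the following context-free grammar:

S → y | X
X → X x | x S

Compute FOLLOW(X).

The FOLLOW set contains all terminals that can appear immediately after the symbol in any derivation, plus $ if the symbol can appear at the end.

We compute FOLLOW(X) using the standard algorithm.
FOLLOW(S) starts with {$}.
FIRST(S) = {x, y}
FIRST(X) = {x}
FOLLOW(S) = {$, x}
FOLLOW(X) = {$, x}
Therefore, FOLLOW(X) = {$, x}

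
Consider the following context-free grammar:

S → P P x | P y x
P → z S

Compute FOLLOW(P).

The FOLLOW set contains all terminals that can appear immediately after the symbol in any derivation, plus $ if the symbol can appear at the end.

We compute FOLLOW(P) using the standard algorithm.
FOLLOW(S) starts with {$}.
FIRST(P) = {z}
FIRST(S) = {z}
FOLLOW(P) = {x, y, z}
FOLLOW(S) = {$, x, y, z}
Therefore, FOLLOW(P) = {x, y, z}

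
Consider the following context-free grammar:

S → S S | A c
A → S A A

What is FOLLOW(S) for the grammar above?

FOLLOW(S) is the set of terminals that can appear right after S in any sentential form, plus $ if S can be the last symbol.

We compute FOLLOW(S) using the standard algorithm.
FOLLOW(S) starts with {$}.
FIRST(A) = {}
FIRST(S) = {}
FOLLOW(A) = {c}
FOLLOW(S) = {$}
Therefore, FOLLOW(S) = {$}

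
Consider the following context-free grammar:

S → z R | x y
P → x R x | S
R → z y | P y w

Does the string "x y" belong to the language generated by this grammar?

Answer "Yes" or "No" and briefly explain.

Yes - a valid derivation exists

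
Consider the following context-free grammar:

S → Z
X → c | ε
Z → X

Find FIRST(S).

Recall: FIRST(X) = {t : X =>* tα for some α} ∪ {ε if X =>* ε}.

We compute FIRST(S) using the standard algorithm.
FIRST(S) = {c, ε}
FIRST(X) = {c, ε}
FIRST(Z) = {c, ε}
Therefore, FIRST(S) = {c, ε}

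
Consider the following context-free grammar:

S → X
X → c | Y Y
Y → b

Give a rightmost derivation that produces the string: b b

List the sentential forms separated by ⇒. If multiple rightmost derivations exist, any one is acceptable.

S ⇒ X ⇒ Y Y ⇒ Y b ⇒ b b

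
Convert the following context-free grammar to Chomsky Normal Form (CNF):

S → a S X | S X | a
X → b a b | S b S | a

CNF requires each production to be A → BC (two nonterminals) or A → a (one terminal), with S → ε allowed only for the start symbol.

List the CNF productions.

TA → a; S → a; TB → b; X → a; S → TA X0; X0 → S X; S → S X; X → TB X1; X1 → TA TB; X → S X2; X2 → TB S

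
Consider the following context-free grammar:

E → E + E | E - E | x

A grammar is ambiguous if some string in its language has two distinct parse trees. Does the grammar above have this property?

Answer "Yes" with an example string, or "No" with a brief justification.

Yes - the string 'x - x - x - x' has two distinct parse trees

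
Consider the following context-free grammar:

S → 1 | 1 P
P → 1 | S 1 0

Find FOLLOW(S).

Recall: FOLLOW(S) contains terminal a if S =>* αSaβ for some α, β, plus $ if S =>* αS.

We compute FOLLOW(S) using the standard algorithm.
FOLLOW(S) starts with {$}.
FIRST(P) = {1}
FIRST(S) = {1}
FOLLOW(P) = {$, 1}
FOLLOW(S) = {$, 1}
Therefore, FOLLOW(S) = {$, 1}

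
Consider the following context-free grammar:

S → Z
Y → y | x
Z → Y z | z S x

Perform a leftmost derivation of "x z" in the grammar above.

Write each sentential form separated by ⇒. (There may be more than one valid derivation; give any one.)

S ⇒ Z ⇒ Y z ⇒ x z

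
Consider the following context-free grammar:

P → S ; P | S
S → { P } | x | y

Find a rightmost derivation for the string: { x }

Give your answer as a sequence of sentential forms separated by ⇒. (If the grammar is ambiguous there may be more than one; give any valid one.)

P ⇒ S ⇒ { P } ⇒ { S } ⇒ { x }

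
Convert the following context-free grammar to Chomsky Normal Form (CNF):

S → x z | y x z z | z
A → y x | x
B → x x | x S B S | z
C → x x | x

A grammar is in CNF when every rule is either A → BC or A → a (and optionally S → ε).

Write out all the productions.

TX → x; TZ → z; TY → y; S → z; A → x; B → z; C → x; S → TX TZ; S → TY X0; X0 → TX X1; X1 → TZ TZ; A → TY TX; B → TX TX; B → TX X2; X2 → S X3; X3 → B S; C → TX TX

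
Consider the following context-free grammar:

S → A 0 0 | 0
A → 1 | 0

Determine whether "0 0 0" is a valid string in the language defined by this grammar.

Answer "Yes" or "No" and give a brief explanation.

Yes - a valid derivation exists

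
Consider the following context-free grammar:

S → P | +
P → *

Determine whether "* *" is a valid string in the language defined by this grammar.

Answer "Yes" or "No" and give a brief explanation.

No - no valid derivation exists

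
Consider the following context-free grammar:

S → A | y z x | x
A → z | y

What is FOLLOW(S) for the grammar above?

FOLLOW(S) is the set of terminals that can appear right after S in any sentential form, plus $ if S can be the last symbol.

We compute FOLLOW(S) using the standard algorithm.
FOLLOW(S) starts with {$}.
FIRST(A) = {y, z}
FIRST(S) = {x, y, z}
FOLLOW(A) = {$}
FOLLOW(S) = {$}
Therefore, FOLLOW(S) = {$}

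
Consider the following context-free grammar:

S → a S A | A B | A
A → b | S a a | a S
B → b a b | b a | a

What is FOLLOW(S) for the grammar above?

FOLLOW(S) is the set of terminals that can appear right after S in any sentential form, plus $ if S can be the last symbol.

We compute FOLLOW(S) using the standard algorithm.
FOLLOW(S) starts with {$}.
FIRST(A) = {a, b}
FIRST(B) = {a, b}
FIRST(S) = {a, b}
FOLLOW(A) = {$, a, b}
FOLLOW(B) = {$, a, b}
FOLLOW(S) = {$, a, b}
Therefore, FOLLOW(S) = {$, a, b}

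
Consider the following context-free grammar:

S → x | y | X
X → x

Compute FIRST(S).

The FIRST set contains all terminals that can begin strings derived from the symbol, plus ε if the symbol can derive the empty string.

We compute FIRST(S) using the standard algorithm.
FIRST(S) = {x, y}
FIRST(X) = {x}
Therefore, FIRST(S) = {x, y}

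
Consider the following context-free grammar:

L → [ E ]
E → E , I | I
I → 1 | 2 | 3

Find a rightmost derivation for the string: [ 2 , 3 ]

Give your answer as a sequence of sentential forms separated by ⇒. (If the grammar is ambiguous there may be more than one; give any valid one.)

L ⇒ [ E ] ⇒ [ E , I ] ⇒ [ E , 3 ] ⇒ [ I , 3 ] ⇒ [ 2 , 3 ]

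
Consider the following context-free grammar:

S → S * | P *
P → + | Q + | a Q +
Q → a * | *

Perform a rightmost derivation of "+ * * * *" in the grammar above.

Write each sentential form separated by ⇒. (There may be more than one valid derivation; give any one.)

S ⇒ S * ⇒ S * * ⇒ S * * * ⇒ P * * * * ⇒ + * * * *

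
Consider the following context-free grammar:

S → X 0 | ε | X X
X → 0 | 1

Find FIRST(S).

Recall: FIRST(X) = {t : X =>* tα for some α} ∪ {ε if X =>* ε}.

We compute FIRST(S) using the standard algorithm.
FIRST(S) = {0, 1, ε}
FIRST(X) = {0, 1}
Therefore, FIRST(S) = {0, 1, ε}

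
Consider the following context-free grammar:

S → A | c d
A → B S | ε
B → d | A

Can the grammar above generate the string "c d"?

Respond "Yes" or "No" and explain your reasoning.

Yes - a valid derivation exists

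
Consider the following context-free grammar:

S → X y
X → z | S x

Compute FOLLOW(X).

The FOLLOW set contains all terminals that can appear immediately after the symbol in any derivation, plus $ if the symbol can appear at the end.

We compute FOLLOW(X) using the standard algorithm.
FOLLOW(S) starts with {$}.
FIRST(S) = {z}
FIRST(X) = {z}
FOLLOW(S) = {$, x}
FOLLOW(X) = {y}
Therefore, FOLLOW(X) = {y}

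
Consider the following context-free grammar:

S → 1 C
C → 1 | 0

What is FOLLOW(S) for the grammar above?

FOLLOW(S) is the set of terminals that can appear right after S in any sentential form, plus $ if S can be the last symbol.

We compute FOLLOW(S) using the standard algorithm.
FOLLOW(S) starts with {$}.
FIRST(C) = {0, 1}
FIRST(S) = {1}
FOLLOW(C) = {$}
FOLLOW(S) = {$}
Therefore, FOLLOW(S) = {$}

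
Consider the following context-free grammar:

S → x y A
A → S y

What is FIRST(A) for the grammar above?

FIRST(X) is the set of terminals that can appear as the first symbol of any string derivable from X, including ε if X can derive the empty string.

We compute FIRST(A) using the standard algorithm.
FIRST(A) = {x}
FIRST(S) = {x}
Therefore, FIRST(A) = {x}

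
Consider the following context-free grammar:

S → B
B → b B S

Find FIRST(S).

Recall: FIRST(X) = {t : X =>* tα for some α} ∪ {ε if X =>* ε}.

We compute FIRST(S) using the standard algorithm.
FIRST(B) = {b}
FIRST(S) = {b}
Therefore, FIRST(S) = {b}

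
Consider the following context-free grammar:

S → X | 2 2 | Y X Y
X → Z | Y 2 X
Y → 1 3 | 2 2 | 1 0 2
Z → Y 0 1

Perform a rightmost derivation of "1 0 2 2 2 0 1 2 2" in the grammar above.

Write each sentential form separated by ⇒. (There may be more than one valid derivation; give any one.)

S ⇒ Y X Y ⇒ Y X 2 2 ⇒ Y Z 2 2 ⇒ Y Y 0 1 2 2 ⇒ Y 2 2 0 1 2 2 ⇒ 1 0 2 2 2 0 1 2 2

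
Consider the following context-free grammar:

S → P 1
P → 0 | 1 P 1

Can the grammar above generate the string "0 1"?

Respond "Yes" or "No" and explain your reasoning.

Yes - a valid derivation exists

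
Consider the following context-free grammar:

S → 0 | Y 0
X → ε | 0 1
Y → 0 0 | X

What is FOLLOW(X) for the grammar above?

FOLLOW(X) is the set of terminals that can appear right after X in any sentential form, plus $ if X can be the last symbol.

We compute FOLLOW(X) using the standard algorithm.
FOLLOW(S) starts with {$}.
FIRST(S) = {0}
FIRST(X) = {0, ε}
FIRST(Y) = {0, ε}
FOLLOW(S) = {$}
FOLLOW(X) = {0}
FOLLOW(Y) = {0}
Therefore, FOLLOW(X) = {0}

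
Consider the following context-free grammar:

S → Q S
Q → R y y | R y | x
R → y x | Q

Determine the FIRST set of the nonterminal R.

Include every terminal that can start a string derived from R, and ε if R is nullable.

We compute FIRST(R) using the standard algorithm.
FIRST(Q) = {x, y}
FIRST(R) = {x, y}
FIRST(S) = {x, y}
Therefore, FIRST(R) = {x, y}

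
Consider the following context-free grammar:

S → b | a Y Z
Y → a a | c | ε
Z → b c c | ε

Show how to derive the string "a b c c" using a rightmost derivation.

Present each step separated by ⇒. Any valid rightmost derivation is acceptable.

S ⇒ a Y Z ⇒ a Y b c c ⇒ a b c c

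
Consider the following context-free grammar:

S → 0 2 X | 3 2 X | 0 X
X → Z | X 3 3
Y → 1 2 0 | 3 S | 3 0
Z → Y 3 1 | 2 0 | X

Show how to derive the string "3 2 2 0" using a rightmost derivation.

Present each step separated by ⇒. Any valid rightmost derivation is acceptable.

S ⇒ 3 2 X ⇒ 3 2 Z ⇒ 3 2 2 0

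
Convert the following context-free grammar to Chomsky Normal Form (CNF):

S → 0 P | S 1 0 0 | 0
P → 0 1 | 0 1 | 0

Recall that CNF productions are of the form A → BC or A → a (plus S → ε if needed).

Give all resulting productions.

T0 → 0; T1 → 1; S → 0; P → 0; S → T0 P; S → S X0; X0 → T1 X1; X1 → T0 T0; P → T0 T1; P → T0 T1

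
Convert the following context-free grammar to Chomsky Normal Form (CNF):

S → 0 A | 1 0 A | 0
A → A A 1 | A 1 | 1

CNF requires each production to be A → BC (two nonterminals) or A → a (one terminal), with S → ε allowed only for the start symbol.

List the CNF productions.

T0 → 0; T1 → 1; S → 0; A → 1; S → T0 A; S → T1 X0; X0 → T0 A; A → A X1; X1 → A T1; A → A T1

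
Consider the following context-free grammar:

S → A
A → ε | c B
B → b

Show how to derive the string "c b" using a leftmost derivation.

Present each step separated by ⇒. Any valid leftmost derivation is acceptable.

S ⇒ A ⇒ c B ⇒ c b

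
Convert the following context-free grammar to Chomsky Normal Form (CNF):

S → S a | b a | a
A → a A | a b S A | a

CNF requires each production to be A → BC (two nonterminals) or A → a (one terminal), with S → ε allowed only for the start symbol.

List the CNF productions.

TA → a; TB → b; S → a; A → a; S → S TA; S → TB TA; A → TA A; A → TA X0; X0 → TB X1; X1 → S A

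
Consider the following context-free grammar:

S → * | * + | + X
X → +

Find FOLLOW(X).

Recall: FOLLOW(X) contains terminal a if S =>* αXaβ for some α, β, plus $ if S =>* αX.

We compute FOLLOW(X) using the standard algorithm.
FOLLOW(S) starts with {$}.
FIRST(S) = {*, +}
FIRST(X) = {+}
FOLLOW(S) = {$}
FOLLOW(X) = {$}
Therefore, FOLLOW(X) = {$}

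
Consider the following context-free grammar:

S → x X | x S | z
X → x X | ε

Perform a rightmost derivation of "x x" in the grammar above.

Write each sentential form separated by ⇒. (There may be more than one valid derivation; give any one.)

S ⇒ x X ⇒ x x X ⇒ x x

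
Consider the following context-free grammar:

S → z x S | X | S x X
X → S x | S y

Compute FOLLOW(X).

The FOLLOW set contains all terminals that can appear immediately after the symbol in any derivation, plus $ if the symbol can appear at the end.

We compute FOLLOW(X) using the standard algorithm.
FOLLOW(S) starts with {$}.
FIRST(S) = {z}
FIRST(X) = {z}
FOLLOW(S) = {$, x, y}
FOLLOW(X) = {$, x, y}
Therefore, FOLLOW(X) = {$, x, y}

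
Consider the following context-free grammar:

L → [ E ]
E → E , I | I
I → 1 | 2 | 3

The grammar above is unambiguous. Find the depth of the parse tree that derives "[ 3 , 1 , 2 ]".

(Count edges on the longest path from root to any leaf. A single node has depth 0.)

5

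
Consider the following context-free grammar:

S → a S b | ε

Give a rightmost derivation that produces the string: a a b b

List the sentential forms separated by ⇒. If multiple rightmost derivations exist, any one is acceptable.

S ⇒ a S b ⇒ a a S b b ⇒ a a b b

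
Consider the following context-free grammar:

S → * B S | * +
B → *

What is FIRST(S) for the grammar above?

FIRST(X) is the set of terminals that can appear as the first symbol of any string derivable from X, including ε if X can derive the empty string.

We compute FIRST(S) using the standard algorithm.
FIRST(B) = {*}
FIRST(S) = {*}
Therefore, FIRST(S) = {*}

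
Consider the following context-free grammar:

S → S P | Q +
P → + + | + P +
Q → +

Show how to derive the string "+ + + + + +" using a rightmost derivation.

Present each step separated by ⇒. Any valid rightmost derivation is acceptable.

S ⇒ S P ⇒ S + P + ⇒ S + + + + ⇒ Q + + + + + ⇒ + + + + + +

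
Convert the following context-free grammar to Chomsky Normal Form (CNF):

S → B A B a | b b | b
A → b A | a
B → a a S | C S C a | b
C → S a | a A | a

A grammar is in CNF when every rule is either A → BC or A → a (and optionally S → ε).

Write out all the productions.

TA → a; TB → b; S → b; A → a; B → b; C → a; S → B X0; X0 → A X1; X1 → B TA; S → TB TB; A → TB A; B → TA X2; X2 → TA S; B → C X3; X3 → S X4; X4 → C TA; C → S TA; C → TA A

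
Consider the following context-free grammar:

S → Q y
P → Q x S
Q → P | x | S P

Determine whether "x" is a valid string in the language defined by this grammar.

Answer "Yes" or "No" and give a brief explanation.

No - no valid derivation exists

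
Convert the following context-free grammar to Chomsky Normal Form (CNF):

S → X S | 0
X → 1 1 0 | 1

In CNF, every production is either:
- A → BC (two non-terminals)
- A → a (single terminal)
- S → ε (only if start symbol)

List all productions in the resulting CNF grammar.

S → 0; T1 → 1; T0 → 0; X → 1; S → X S; X → T1 X0; X0 → T1 T0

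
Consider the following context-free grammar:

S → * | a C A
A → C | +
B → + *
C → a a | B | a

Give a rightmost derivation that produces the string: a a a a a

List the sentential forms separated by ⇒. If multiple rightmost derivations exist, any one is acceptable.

S ⇒ a C A ⇒ a C C ⇒ a C a a ⇒ a a a a a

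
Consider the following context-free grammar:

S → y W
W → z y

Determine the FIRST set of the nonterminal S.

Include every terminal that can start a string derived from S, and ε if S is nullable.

We compute FIRST(S) using the standard algorithm.
FIRST(S) = {y}
FIRST(W) = {z}
Therefore, FIRST(S) = {y}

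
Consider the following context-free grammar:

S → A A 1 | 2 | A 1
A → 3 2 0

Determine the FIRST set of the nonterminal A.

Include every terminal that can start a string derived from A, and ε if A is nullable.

We compute FIRST(A) using the standard algorithm.
FIRST(A) = {3}
FIRST(S) = {2, 3}
Therefore, FIRST(A) = {3}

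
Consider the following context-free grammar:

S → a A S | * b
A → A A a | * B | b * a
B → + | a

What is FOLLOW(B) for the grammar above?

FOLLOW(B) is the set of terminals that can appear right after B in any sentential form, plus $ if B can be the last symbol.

We compute FOLLOW(B) using the standard algorithm.
FOLLOW(S) starts with {$}.
FIRST(A) = {*, b}
FIRST(B) = {+, a}
FIRST(S) = {*, a}
FOLLOW(A) = {*, a, b}
FOLLOW(B) = {*, a, b}
FOLLOW(S) = {$}
Therefore, FOLLOW(B) = {*, a, b}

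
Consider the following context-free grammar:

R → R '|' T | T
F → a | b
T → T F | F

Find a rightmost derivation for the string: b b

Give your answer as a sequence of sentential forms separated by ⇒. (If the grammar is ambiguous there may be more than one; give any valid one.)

R ⇒ T ⇒ T F ⇒ T b ⇒ F b ⇒ b b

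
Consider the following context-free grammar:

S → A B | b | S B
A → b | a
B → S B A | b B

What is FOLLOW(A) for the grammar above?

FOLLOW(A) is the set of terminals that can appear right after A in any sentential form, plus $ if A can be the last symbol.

We compute FOLLOW(A) using the standard algorithm.
FOLLOW(S) starts with {$}.
FIRST(A) = {a, b}
FIRST(B) = {a, b}
FIRST(S) = {a, b}
FOLLOW(A) = {$, a, b}
FOLLOW(B) = {$, a, b}
FOLLOW(S) = {$, a, b}
Therefore, FOLLOW(A) = {$, a, b}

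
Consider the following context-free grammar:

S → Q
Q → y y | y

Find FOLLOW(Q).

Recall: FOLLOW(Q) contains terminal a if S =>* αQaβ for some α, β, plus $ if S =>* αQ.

We compute FOLLOW(Q) using the standard algorithm.
FOLLOW(S) starts with {$}.
FIRST(Q) = {y}
FIRST(S) = {y}
FOLLOW(Q) = {$}
FOLLOW(S) = {$}
Therefore, FOLLOW(Q) = {$}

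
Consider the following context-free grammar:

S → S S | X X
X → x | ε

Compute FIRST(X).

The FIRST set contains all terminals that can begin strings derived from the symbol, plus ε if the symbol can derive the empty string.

We compute FIRST(X) using the standard algorithm.
FIRST(S) = {x, ε}
FIRST(X) = {x, ε}
Therefore, FIRST(X) = {x, ε}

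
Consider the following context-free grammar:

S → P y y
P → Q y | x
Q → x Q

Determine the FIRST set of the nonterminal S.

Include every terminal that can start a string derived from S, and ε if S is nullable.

We compute FIRST(S) using the standard algorithm.
FIRST(P) = {x}
FIRST(Q) = {x}
FIRST(S) = {x}
Therefore, FIRST(S) = {x}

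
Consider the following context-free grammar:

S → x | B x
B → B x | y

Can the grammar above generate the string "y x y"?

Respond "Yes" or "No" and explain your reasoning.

No - no valid derivation exists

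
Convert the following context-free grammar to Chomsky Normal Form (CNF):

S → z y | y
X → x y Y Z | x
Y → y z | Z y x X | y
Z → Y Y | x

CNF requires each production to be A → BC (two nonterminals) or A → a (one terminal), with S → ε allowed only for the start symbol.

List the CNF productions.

TZ → z; TY → y; S → y; TX → x; X → x; Y → y; Z → x; S → TZ TY; X → TX X0; X0 → TY X1; X1 → Y Z; Y → TY TZ; Y → Z X2; X2 → TY X3; X3 → TX X; Z → Y Y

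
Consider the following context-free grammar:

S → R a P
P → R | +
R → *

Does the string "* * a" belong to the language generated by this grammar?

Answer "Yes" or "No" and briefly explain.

No - no valid derivation exists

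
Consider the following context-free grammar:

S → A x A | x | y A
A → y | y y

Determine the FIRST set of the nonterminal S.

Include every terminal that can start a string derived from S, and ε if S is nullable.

We compute FIRST(S) using the standard algorithm.
FIRST(A) = {y}
FIRST(S) = {x, y}
Therefore, FIRST(S) = {x, y}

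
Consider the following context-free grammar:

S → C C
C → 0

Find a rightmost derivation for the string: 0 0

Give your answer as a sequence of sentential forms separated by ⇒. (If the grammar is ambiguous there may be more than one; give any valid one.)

S ⇒ C C ⇒ C 0 ⇒ 0 0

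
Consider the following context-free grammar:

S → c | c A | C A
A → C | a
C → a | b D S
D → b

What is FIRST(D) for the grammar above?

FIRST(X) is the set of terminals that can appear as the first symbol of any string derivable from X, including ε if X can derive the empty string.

We compute FIRST(D) using the standard algorithm.
FIRST(A) = {a, b}
FIRST(C) = {a, b}
FIRST(D) = {b}
FIRST(S) = {a, b, c}
Therefore, FIRST(D) = {b}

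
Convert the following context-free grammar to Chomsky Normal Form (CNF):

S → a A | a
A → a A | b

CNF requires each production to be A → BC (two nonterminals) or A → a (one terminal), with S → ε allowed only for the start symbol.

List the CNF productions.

TA → a; S → a; A → b; S → TA A; A → TA A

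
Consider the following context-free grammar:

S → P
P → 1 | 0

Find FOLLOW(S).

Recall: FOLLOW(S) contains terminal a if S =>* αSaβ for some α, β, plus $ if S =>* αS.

We compute FOLLOW(S) using the standard algorithm.
FOLLOW(S) starts with {$}.
FIRST(P) = {0, 1}
FIRST(S) = {0, 1}
FOLLOW(P) = {$}
FOLLOW(S) = {$}
Therefore, FOLLOW(S) = {$}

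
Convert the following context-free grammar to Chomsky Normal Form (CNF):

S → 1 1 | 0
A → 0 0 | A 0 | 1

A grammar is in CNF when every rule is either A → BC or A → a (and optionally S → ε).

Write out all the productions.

T1 → 1; S → 0; T0 → 0; A → 1; S → T1 T1; A → T0 T0; A → A T0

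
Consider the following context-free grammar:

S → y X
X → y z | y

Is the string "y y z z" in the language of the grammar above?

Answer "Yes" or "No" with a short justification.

No - no valid derivation exists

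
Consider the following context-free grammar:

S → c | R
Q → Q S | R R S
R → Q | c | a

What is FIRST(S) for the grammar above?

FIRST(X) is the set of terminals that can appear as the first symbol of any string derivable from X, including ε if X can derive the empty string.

We compute FIRST(S) using the standard algorithm.
FIRST(Q) = {a, c}
FIRST(R) = {a, c}
FIRST(S) = {a, c}
Therefore, FIRST(S) = {a, c}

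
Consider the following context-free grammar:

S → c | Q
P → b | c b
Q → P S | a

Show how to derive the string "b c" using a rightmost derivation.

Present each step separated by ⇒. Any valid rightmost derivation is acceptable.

S ⇒ Q ⇒ P S ⇒ P c ⇒ b c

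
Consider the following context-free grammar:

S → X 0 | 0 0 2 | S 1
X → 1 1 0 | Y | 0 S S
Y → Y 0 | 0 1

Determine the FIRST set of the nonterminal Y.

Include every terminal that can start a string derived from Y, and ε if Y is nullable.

We compute FIRST(Y) using the standard algorithm.
FIRST(S) = {0, 1}
FIRST(X) = {0, 1}
FIRST(Y) = {0}
Therefore, FIRST(Y) = {0}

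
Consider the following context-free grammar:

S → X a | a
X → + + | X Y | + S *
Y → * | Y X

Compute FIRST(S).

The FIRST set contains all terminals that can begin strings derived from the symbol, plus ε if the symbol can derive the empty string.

We compute FIRST(S) using the standard algorithm.
FIRST(S) = {+, a}
FIRST(X) = {+}
FIRST(Y) = {*}
Therefore, FIRST(S) = {+, a}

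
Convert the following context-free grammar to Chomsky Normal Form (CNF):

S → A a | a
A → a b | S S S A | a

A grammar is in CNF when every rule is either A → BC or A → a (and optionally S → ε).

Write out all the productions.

TA → a; S → a; TB → b; A → a; S → A TA; A → TA TB; A → S X0; X0 → S X1; X1 → S A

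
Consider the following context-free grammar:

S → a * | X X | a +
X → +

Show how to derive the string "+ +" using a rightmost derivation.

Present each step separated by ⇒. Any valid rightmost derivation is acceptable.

S ⇒ X X ⇒ X + ⇒ + +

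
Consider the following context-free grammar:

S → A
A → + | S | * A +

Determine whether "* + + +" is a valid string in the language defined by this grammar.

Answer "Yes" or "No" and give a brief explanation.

No - no valid derivation exists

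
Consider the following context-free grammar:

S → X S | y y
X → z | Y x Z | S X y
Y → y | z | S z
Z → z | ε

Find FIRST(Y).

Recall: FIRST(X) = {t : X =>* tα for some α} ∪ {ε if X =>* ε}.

We compute FIRST(Y) using the standard algorithm.
FIRST(S) = {y, z}
FIRST(X) = {y, z}
FIRST(Y) = {y, z}
FIRST(Z) = {z, ε}
Therefore, FIRST(Y) = {y, z}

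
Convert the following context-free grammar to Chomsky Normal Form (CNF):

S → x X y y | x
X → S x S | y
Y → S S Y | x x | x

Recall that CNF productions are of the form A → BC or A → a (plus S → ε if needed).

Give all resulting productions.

TX → x; TY → y; S → x; X → y; Y → x; S → TX X0; X0 → X X1; X1 → TY TY; X → S X2; X2 → TX S; Y → S X3; X3 → S Y; Y → TX TX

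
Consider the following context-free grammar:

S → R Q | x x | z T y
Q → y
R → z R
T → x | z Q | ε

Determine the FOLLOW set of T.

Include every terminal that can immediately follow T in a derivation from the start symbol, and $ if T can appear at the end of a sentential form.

We compute FOLLOW(T) using the standard algorithm.
FOLLOW(S) starts with {$}.
FIRST(Q) = {y}
FIRST(R) = {z}
FIRST(S) = {x, z}
FIRST(T) = {x, z, ε}
FOLLOW(Q) = {$, y}
FOLLOW(R) = {y}
FOLLOW(S) = {$}
FOLLOW(T) = {y}
Therefore, FOLLOW(T) = {y}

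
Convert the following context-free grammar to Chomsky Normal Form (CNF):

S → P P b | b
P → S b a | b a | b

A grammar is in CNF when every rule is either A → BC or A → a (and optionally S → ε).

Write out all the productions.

TB → b; S → b; TA → a; P → b; S → P X0; X0 → P TB; P → S X1; X1 → TB TA; P → TB TA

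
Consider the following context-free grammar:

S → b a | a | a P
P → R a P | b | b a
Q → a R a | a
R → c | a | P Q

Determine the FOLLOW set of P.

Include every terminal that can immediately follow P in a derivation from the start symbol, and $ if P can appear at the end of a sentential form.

We compute FOLLOW(P) using the standard algorithm.
FOLLOW(S) starts with {$}.
FIRST(P) = {a, b, c}
FIRST(Q) = {a}
FIRST(R) = {a, b, c}
FIRST(S) = {a, b}
FOLLOW(P) = {$, a}
FOLLOW(Q) = {a}
FOLLOW(R) = {a}
FOLLOW(S) = {$}
Therefore, FOLLOW(P) = {$, a}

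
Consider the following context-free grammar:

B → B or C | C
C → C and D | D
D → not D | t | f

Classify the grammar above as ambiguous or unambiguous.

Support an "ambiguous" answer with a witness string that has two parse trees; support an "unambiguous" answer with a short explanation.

Unambiguous - every string in the language has a unique parse tree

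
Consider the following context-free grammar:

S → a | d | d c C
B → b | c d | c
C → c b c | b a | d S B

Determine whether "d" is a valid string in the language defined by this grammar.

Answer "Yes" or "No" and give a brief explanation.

Yes - a valid derivation exists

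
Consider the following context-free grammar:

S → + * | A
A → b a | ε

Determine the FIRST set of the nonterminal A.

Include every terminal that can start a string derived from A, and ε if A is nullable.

We compute FIRST(A) using the standard algorithm.
FIRST(A) = {b, ε}
FIRST(S) = {+, b, ε}
Therefore, FIRST(A) = {b, ε}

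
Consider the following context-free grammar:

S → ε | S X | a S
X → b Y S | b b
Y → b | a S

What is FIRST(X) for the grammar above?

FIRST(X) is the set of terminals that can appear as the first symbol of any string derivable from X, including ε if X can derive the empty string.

We compute FIRST(X) using the standard algorithm.
FIRST(S) = {a, b, ε}
FIRST(X) = {b}
FIRST(Y) = {a, b}
Therefore, FIRST(X) = {b}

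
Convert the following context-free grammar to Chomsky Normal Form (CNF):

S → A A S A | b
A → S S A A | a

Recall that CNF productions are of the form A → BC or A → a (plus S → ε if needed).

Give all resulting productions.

S → b; A → a; S → A X0; X0 → A X1; X1 → S A; A → S X2; X2 → S X3; X3 → A A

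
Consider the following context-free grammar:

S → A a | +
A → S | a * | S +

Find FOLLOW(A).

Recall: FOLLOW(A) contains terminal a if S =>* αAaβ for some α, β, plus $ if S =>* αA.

We compute FOLLOW(A) using the standard algorithm.
FOLLOW(S) starts with {$}.
FIRST(A) = {+, a}
FIRST(S) = {+, a}
FOLLOW(A) = {a}
FOLLOW(S) = {$, +, a}
Therefore, FOLLOW(A) = {a}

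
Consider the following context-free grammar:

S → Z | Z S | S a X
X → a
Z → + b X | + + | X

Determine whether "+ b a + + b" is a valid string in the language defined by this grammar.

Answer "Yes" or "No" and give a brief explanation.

No - no valid derivation exists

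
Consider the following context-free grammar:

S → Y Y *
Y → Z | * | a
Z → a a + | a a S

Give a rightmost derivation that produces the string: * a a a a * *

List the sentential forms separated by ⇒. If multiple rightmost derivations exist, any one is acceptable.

S ⇒ Y Y * ⇒ Y Z * ⇒ Y a a S * ⇒ Y a a Y Y * * ⇒ Y a a Y a * * ⇒ Y a a a a * * ⇒ * a a a a * *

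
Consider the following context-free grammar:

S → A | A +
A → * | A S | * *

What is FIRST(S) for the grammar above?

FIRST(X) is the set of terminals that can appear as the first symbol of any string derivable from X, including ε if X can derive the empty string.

We compute FIRST(S) using the standard algorithm.
FIRST(A) = {*}
FIRST(S) = {*}
Therefore, FIRST(S) = {*}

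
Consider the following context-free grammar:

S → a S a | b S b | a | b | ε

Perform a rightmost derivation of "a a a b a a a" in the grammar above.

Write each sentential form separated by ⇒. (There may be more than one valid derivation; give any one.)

S ⇒ a S a ⇒ a a S a a ⇒ a a a S a a a ⇒ a a a b a a a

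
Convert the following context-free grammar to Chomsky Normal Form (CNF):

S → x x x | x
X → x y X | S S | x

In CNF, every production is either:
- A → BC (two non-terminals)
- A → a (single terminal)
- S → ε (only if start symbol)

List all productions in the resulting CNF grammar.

TX → x; S → x; TY → y; X → x; S → TX X0; X0 → TX TX; X → TX X1; X1 → TY X; X → S S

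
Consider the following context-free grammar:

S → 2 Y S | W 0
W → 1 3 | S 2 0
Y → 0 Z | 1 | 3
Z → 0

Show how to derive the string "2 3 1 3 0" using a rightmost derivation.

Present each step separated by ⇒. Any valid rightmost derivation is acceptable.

S ⇒ 2 Y S ⇒ 2 Y W 0 ⇒ 2 Y 1 3 0 ⇒ 2 3 1 3 0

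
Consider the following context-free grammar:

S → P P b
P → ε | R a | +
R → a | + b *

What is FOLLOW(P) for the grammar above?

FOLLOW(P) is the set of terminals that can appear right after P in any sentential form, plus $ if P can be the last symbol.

We compute FOLLOW(P) using the standard algorithm.
FOLLOW(S) starts with {$}.
FIRST(P) = {+, a, ε}
FIRST(R) = {+, a}
FIRST(S) = {+, a, b}
FOLLOW(P) = {+, a, b}
FOLLOW(R) = {a}
FOLLOW(S) = {$}
Therefore, FOLLOW(P) = {+, a, b}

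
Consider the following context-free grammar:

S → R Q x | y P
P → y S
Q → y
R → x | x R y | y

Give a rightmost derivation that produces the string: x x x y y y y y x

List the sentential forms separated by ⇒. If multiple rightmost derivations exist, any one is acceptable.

S ⇒ R Q x ⇒ R y x ⇒ x R y y x ⇒ x x R y y y x ⇒ x x x R y y y y x ⇒ x x x y y y y y x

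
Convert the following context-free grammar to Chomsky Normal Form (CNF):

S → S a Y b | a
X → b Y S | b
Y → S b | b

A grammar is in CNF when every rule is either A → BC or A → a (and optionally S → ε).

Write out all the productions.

TA → a; TB → b; S → a; X → b; Y → b; S → S X0; X0 → TA X1; X1 → Y TB; X → TB X2; X2 → Y S; Y → S TB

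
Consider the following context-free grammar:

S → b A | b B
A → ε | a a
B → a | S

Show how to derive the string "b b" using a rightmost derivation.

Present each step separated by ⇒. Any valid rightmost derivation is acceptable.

S ⇒ b B ⇒ b S ⇒ b b A ⇒ b b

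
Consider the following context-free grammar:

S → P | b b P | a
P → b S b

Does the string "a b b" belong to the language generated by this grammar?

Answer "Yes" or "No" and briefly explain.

No - no valid derivation exists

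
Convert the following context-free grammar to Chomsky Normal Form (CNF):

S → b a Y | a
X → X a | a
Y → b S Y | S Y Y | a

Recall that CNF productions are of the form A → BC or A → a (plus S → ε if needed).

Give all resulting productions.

TB → b; TA → a; S → a; X → a; Y → a; S → TB X0; X0 → TA Y; X → X TA; Y → TB X1; X1 → S Y; Y → S X2; X2 → Y Y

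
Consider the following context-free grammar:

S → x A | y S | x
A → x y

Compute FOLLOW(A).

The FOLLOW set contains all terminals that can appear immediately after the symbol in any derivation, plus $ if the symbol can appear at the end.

We compute FOLLOW(A) using the standard algorithm.
FOLLOW(S) starts with {$}.
FIRST(A) = {x}
FIRST(S) = {x, y}
FOLLOW(A) = {$}
FOLLOW(S) = {$}
Therefore, FOLLOW(A) = {$}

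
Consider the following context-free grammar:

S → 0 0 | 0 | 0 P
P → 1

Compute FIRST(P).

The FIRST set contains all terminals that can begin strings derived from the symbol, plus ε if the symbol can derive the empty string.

We compute FIRST(P) using the standard algorithm.
FIRST(P) = {1}
FIRST(S) = {0}
Therefore, FIRST(P) = {1}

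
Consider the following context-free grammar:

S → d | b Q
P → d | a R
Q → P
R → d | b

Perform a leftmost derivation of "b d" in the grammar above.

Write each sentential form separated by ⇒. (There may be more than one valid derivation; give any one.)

S ⇒ b Q ⇒ b P ⇒ b d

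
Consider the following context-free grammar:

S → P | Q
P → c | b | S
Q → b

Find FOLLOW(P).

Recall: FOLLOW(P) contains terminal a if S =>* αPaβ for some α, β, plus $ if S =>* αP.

We compute FOLLOW(P) using the standard algorithm.
FOLLOW(S) starts with {$}.
FIRST(P) = {b, c}
FIRST(Q) = {b}
FIRST(S) = {b, c}
FOLLOW(P) = {$}
FOLLOW(Q) = {$}
FOLLOW(S) = {$}
Therefore, FOLLOW(P) = {$}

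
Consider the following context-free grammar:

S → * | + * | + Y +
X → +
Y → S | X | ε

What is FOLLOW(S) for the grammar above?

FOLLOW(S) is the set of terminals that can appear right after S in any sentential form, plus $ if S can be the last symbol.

We compute FOLLOW(S) using the standard algorithm.
FOLLOW(S) starts with {$}.
FIRST(S) = {*, +}
FIRST(X) = {+}
FIRST(Y) = {*, +, ε}
FOLLOW(S) = {$, +}
FOLLOW(X) = {+}
FOLLOW(Y) = {+}
Therefore, FOLLOW(S) = {$, +}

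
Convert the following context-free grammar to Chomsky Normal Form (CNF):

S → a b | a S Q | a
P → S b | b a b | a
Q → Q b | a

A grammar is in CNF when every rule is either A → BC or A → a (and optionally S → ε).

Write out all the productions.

TA → a; TB → b; S → a; P → a; Q → a; S → TA TB; S → TA X0; X0 → S Q; P → S TB; P → TB X1; X1 → TA TB; Q → Q TB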